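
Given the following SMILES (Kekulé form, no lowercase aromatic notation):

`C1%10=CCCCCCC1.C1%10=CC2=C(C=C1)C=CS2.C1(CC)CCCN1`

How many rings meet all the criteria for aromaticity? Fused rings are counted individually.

The SMILES encodes an eight-membered carbon ring with one C=C double bond; a six-membered carbon ring with three alternating C=C double bonds, fused to a five-membered ring containing one sulfur and two C=C double bonds; a five-membered saturated ring of four carbons and one N–H nitrogen.
The 8-membered ring has six sp³ carbons, so it is not fully conjugated — not aromatic (cyclooctene).
The fused 6/5-membered bicyclic (with one sulfur) is a single π system with 9 sp² atoms and 10 π electrons from ring double bonds plus a heteroatom lone pair. 10 = 4(2)+2, so the system is aromatic and both rings count as aromatic (benzothiophene).
The 5-membered ring with one N–H has only sp³ atoms, so it is not fully conjugated — not aromatic (pyrrolidine).
2 of the 4 rings are aromatic. Total: 2.

2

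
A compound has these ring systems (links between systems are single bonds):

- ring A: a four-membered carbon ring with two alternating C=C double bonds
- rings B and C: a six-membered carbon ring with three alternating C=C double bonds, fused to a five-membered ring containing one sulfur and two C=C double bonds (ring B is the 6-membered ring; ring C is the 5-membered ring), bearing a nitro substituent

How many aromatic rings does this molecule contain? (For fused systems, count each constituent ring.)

Ring A has only sp² ring atoms; a planar conformation would have a fully conjugated π system of 4 electrons. But 4 = 4(1), which is 4n not 4n+2, so ring A is not aromatic (cyclobutadiene) — cyclobutadiene is antiaromatic and distorts to a rectangle.
Rings B and C form a fused bicyclic system (with one sulfur) with 9 sp² atoms and 10 π electrons from ring double bonds plus a heteroatom lone pair. 10 = 4(2)+2, so the system is aromatic and both rings count as aromatic (benzothiophene).
Aromatic: B, C. Total: 2.

2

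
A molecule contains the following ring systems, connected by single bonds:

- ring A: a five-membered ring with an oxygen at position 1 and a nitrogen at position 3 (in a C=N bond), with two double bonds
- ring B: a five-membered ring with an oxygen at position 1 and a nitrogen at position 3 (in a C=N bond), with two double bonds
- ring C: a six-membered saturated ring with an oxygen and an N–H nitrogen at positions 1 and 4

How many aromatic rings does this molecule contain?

Ring A is fully conjugated (every ring atom contributes a p orbital); 2 ring double bonds (4 π electrons) plus a heteroatom lone pair (2) give 6 π electrons. 6 = 4(1)+2, so ring A is aromatic (oxazole).
Ring B is planar and fully conjugated; 2 ring double bonds (4 π electrons) plus a heteroatom lone pair (2) give 6 π electrons. 6 = 4(1)+2, so ring B is aromatic (oxazole).
Ring C has only sp³ atoms, so it is not fully conjugated — not aromatic (morpholine).
Aromatic: A, B. Total: 2.

2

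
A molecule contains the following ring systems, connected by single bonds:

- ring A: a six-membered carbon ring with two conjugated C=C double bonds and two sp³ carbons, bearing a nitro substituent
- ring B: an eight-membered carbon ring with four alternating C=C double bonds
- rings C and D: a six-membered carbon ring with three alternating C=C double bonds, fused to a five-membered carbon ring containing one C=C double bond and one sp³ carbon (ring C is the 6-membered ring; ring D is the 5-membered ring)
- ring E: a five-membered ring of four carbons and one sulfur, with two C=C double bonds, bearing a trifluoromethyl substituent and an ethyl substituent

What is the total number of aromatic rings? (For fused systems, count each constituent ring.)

2

Ring A has two sp³ carbons, so it is not fully conjugated — not aromatic (1,3-cyclohexadiene).
Ring B has only sp² ring atoms; a planar conformation would have a fully conjugated π system of 8 electrons. But 8 = 4(2), which is 4n not 4n+2, so ring B is not aromatic (cyclooctatetraene) — cyclooctatetraene distorts into a non-planar tub to avoid antiaromaticity.
Ring C has a continuous p-orbital overlap around the ring; 3 ring double bonds give 6 π electrons. Since 6 = 4n+2 (n=1), ring C is aromatic (benzene ring).
Ring D has one sp³ carbon, so it is not fully conjugated — not aromatic (cyclopentene ring).
Ring E is fully conjugated (every ring atom contributes a p orbital); 2 ring double bonds (4 π electrons) plus a heteroatom lone pair (2) give 6 π electrons. Since 6 = 4n+2 (n=1), ring E is aromatic (thiophene).
Aromatic: C, E. Total: 2.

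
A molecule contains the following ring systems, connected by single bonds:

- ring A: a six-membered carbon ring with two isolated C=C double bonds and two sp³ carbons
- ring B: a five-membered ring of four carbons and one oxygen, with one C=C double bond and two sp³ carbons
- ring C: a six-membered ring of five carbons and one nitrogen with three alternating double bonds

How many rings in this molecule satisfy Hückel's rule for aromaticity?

Ring A has two sp³ carbons, so it is not fully conjugated — not aromatic (1,4-cyclohexadiene).
Ring B has two sp³ carbons, so it is not fully conjugated — not aromatic (2,3-dihydrofuran).
Ring C has a continuous p-orbital overlap around the ring; 3 ring double bonds give 6 π electrons. 6 = 4(1)+2, so ring C is aromatic (pyridine).
Aromatic: C. Total: 1.

1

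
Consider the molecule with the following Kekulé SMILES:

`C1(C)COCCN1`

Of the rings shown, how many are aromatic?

0

The SMILES encodes a six-membered saturated ring with an oxygen and an N–H nitrogen at positions 1 and 4.
The 6-membered ring with one oxygen and one N–H (1,4) has only sp³ atoms, so it is not fully conjugated — not aromatic (morpholine).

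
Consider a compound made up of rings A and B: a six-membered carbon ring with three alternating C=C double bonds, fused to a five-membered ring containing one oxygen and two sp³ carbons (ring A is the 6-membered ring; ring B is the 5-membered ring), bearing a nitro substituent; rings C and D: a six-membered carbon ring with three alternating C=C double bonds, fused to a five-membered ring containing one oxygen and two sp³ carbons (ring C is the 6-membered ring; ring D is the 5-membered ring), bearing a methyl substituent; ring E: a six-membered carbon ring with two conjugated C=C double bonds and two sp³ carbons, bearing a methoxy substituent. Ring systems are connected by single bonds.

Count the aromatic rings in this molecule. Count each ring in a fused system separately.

Ring A has a continuous p-orbital overlap around the ring; 3 ring double bonds give 6 π electrons. 6 = 4(1)+2, so ring A is aromatic (benzene ring).
Ring B has two sp³ carbons, so it is not fully conjugated — not aromatic (oxolane ring).
Ring C has a continuous p-orbital overlap around the ring; 3 ring double bonds give 6 π electrons. Since 6 = 4n+2 (n=1), ring C is aromatic (benzene ring).
Ring D has two sp³ carbons, so it is not fully conjugated — not aromatic (oxolane ring).
Ring E has two sp³ carbons, so it is not fully conjugated — not aromatic (1,3-cyclohexadiene).
Aromatic: A, C. Total: 2.

2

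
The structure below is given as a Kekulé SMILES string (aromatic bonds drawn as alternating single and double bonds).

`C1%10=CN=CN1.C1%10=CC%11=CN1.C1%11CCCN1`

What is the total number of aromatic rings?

The SMILES encodes a five-membered ring with nitrogens at positions 1 and 3 (one bearing H, one in a C=N bond) and two double bonds; a five-membered ring of four carbons and one nitrogen bearing a hydrogen, with two C=C double bonds; a five-membered saturated ring of four carbons and one N–H nitrogen.
The 5-membered ring with two nitrogens (one N–H, one =N–) has a continuous p-orbital overlap around the ring; 2 ring double bonds (4 π electrons) plus a heteroatom lone pair (2) give 6 π electrons. That satisfies 4n+2 with n=1, so it is aromatic (imidazole).
The 5-membered ring with one N–H has a continuous p-orbital overlap around the ring; 2 ring double bonds (4 π electrons) plus a heteroatom lone pair (2) give 6 π electrons. 6 = 4(1)+2, so it is aromatic (pyrrole).
The second 5-membered ring with one N–H has only sp³ atoms, so it is not fully conjugated — not aromatic (pyrrolidine).
2 of the 3 rings are aromatic. Total: 2.

2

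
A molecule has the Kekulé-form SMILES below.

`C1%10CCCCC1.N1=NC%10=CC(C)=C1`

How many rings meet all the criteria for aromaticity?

1

The SMILES encodes a six-membered saturated carbon ring; a six-membered ring with two adjacent nitrogens and three alternating double bonds.
The 6-membered ring has only sp³ atoms, so it is not fully conjugated — not aromatic (cyclohexane).
The 6-membered ring with two nitrogens (1,2) is fully conjugated (every ring atom contributes a p orbital); 3 ring double bonds give 6 π electrons. 6 = 4(1)+2, so it is aromatic (pyridazine).
1 of the 2 rings is aromatic. Total: 1.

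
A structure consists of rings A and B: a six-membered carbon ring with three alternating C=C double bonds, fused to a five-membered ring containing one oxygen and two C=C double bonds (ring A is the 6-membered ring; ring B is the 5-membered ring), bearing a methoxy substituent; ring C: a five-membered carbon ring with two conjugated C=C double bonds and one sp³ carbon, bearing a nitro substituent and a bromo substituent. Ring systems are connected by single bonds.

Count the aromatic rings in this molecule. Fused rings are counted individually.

2

Rings A and B form a fused bicyclic system (with one oxygen) with 9 sp² atoms and 10 π electrons from ring double bonds plus a heteroatom lone pair. 10 = 4(2)+2, so the system is aromatic and both rings count as aromatic (benzofuran).
Ring C has one sp³ carbon, so it is not fully conjugated — not aromatic (cyclopentadiene).
Aromatic: A, B. Total: 2.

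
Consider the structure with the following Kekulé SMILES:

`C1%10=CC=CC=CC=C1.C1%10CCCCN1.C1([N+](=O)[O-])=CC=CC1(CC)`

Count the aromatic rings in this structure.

The SMILES encodes an eight-membered carbon ring with four alternating C=C double bonds; a six-membered saturated ring of five carbons and one N–H nitrogen; a five-membered carbon ring with two conjugated C=C double bonds and one sp³ carbon.
The 8-membered ring has only sp² ring atoms; a planar conformation would have a fully conjugated π system of 8 electrons. But 8 = 4(2), which is 4n not 4n+2, so it is not aromatic (cyclooctatetraene) — cyclooctatetraene distorts into a non-planar tub to avoid antiaromaticity.
The 6-membered ring with one N–H has only sp³ atoms, so it is not fully conjugated — not aromatic (piperidine).
The 5-membered ring has one sp³ carbon, so it is not fully conjugated — not aromatic (cyclopentadiene).
None of the rings are aromatic. Total: 0.

0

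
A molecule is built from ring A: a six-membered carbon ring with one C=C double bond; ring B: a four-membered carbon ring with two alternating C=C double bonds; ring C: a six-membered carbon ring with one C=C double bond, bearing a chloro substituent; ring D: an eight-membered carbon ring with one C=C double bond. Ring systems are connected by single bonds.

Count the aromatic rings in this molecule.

Ring A has four sp³ carbons, so it is not fully conjugated — not aromatic (cyclohexene).
Ring B has only sp² ring atoms; a planar conformation would have a fully conjugated π system of 4 electrons. But 4 = 4(1), which is 4n not 4n+2, so ring B is not aromatic (cyclobutadiene) — cyclobutadiene is antiaromatic and distorts to a rectangle.
Ring C has four sp³ carbons, so it is not fully conjugated — not aromatic (cyclohexene).
Ring D has six sp³ carbons, so it is not fully conjugated — not aromatic (cyclooctene).
No ring is aromatic. Total: 0.

0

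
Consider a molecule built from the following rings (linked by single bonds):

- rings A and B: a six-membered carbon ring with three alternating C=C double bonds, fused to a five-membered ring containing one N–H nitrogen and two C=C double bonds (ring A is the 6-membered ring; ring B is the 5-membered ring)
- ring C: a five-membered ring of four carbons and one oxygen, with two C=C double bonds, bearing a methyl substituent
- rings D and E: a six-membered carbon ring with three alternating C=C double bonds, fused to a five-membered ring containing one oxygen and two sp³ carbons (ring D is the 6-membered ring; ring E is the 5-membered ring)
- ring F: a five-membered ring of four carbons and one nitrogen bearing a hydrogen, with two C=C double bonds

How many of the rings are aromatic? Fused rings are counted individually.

5

Rings A and B form a fused bicyclic system (with one N–H) with 9 sp² atoms and 10 π electrons from ring double bonds plus a heteroatom lone pair. 10 = 4(2)+2, so the system is aromatic and both rings count as aromatic (indole).
Ring C is planar and fully conjugated; 2 ring double bonds (4 π electrons) plus a heteroatom lone pair (2) give 6 π electrons. That satisfies 4n+2 with n=1, so ring C is aromatic (furan).
Ring D is fully conjugated (every ring atom contributes a p orbital); 3 ring double bonds give 6 π electrons. Since 6 = 4n+2 (n=1), ring D is aromatic (benzene ring).
Ring E has two sp³ carbons, so it is not fully conjugated — not aromatic (oxolane ring).
Ring F has a continuous p-orbital overlap around the ring; 2 ring double bonds (4 π electrons) plus a heteroatom lone pair (2) give 6 π electrons. Since 6 = 4n+2 (n=1), ring F is aromatic (pyrrole).
Aromatic: A, B, C, D, F. Total: 5.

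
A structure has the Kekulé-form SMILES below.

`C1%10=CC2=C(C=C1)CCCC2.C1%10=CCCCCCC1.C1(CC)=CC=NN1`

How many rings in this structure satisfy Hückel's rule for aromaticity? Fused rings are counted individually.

The SMILES encodes a six-membered carbon ring with three alternating C=C double bonds, fused to a saturated six-membered carbon ring; an eight-membered carbon ring with one C=C double bond; a five-membered ring with two adjacent nitrogens (one bearing H, one in a double bond) and two double bonds.
The 6-membered ring has a continuous p-orbital overlap around the ring; 3 ring double bonds give 6 π electrons. That satisfies 4n+2 with n=1, so it is aromatic (benzene ring).
The second 6-membered ring has four sp³ carbons, so it is not fully conjugated — not aromatic (cyclohexane ring).
The 8-membered ring has six sp³ carbons, so it is not fully conjugated — not aromatic (cyclooctene).
The 5-membered ring with two adjacent nitrogens (one N–H, one =N–) is planar and fully conjugated; 2 ring double bonds (4 π electrons) plus a heteroatom lone pair (2) give 6 π electrons. 6 = 4(1)+2, so it is aromatic (pyrazole).
2 of the 4 rings are aromatic. Total: 2.

2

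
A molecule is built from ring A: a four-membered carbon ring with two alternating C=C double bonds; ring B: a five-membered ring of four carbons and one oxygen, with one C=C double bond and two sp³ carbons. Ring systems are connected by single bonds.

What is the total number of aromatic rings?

0

Ring A has only sp² ring atoms; a planar conformation would have a fully conjugated π system of 4 electrons. But 4 = 4(1), which is 4n not 4n+2, so ring A is not aromatic (cyclobutadiene) — cyclobutadiene is antiaromatic and distorts to a rectangle.
Ring B has two sp³ carbons, so it is not fully conjugated — not aromatic (2,3-dihydrofuran).
No ring is aromatic. Total: 0.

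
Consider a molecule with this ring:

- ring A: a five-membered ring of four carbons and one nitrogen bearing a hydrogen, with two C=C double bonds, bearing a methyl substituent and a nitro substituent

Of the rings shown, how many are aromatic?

1

Ring A has a continuous p-orbital overlap around the ring; 2 ring double bonds (4 π electrons) plus a heteroatom lone pair (2) give 6 π electrons. Since 6 = 4n+2 (n=1), ring A is aromatic (pyrrole).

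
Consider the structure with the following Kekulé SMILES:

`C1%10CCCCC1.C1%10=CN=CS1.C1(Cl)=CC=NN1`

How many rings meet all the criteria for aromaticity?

2

The SMILES encodes a six-membered saturated carbon ring; a five-membered ring with a sulfur at position 1 and a nitrogen at position 3 (in a C=N bond), with two double bonds; a five-membered ring with two adjacent nitrogens (one bearing H, one in a double bond) and two double bonds.
The 6-membered ring has only sp³ atoms, so it is not fully conjugated — not aromatic (cyclohexane).
The 5-membered ring with one sulfur and one =N– is planar and fully conjugated; 2 ring double bonds (4 π electrons) plus a heteroatom lone pair (2) give 6 π electrons. 6 = 4(1)+2, so it is aromatic (thiazole).
The 5-membered ring with two adjacent nitrogens (one N–H, one =N–) has a continuous p-orbital overlap around the ring; 2 ring double bonds (4 π electrons) plus a heteroatom lone pair (2) give 6 π electrons. That satisfies 4n+2 with n=1, so it is aromatic (pyrazole).
2 of the 3 rings are aromatic. Total: 2.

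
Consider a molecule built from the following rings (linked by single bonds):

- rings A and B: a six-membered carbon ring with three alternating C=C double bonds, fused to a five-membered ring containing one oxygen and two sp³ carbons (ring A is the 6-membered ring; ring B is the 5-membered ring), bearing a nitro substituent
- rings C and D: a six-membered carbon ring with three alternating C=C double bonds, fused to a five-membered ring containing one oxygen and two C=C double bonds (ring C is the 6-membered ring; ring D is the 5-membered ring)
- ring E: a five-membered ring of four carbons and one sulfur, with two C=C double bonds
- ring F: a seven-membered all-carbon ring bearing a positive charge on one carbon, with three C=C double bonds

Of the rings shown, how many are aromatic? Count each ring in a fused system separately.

5

Ring A is fully conjugated (every ring atom contributes a p orbital); 3 ring double bonds give 6 π electrons. 6 = 4(1)+2, so ring A is aromatic (benzene ring).
Ring B has two sp³ carbons, so it is not fully conjugated — not aromatic (oxolane ring).
Rings C and D form a fused bicyclic system (with one oxygen) with 9 sp² atoms and 10 π electrons from ring double bonds plus a heteroatom lone pair. 10 = 4(2)+2, so the system is aromatic and both rings count as aromatic (benzofuran).
Ring E is planar and fully conjugated; 2 ring double bonds (4 π electrons) plus a heteroatom lone pair (2) give 6 π electrons. Since 6 = 4n+2 (n=1), ring E is aromatic (thiophene).
Ring F has a continuous p-orbital overlap around the ring; 3 ring double bonds (6 π electrons) plus the carbocation's empty p orbital (0, but keeps the ring conjugated) give 6 π electrons. 6 = 4(1)+2, so ring F is aromatic (tropylium cation).
Aromatic: A, C, D, E, F. Total: 5.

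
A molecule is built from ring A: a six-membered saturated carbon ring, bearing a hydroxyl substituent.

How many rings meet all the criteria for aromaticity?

0

Ring A has only sp³ atoms, so it is not fully conjugated — not aromatic (cyclohexane).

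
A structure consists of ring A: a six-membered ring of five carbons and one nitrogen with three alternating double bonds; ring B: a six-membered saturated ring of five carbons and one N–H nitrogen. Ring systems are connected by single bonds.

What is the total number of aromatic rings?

Ring A is fully conjugated (every ring atom contributes a p orbital); 3 ring double bonds give 6 π electrons. Since 6 = 4n+2 (n=1), ring A is aromatic (pyridine).
Ring B has only sp³ atoms, so it is not fully conjugated — not aromatic (piperidine).
Aromatic: A. Total: 1.

1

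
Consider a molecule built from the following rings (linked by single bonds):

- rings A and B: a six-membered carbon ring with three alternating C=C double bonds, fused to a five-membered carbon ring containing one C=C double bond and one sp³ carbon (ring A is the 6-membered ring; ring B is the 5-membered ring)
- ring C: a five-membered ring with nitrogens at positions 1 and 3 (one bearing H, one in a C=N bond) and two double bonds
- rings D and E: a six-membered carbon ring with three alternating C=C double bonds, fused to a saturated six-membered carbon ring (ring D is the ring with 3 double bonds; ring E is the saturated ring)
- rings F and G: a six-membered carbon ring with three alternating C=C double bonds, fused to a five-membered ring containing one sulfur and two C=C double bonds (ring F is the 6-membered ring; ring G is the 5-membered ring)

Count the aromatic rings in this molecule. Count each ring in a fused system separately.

Ring A is planar and fully conjugated; 3 ring double bonds give 6 π electrons. Since 6 = 4n+2 (n=1), ring A is aromatic (benzene ring).
Ring B has one sp³ carbon, so it is not fully conjugated — not aromatic (cyclopentene ring).
Ring C is fully conjugated (every ring atom contributes a p orbital); 2 ring double bonds (4 π electrons) plus a heteroatom lone pair (2) give 6 π electrons. 6 = 4(1)+2, so ring C is aromatic (imidazole).
Ring D is planar and fully conjugated; 3 ring double bonds give 6 π electrons. Since 6 = 4n+2 (n=1), ring D is aromatic (benzene ring).
Ring E has four sp³ carbons, so it is not fully conjugated — not aromatic (cyclohexane ring).
Rings F and G form a fused bicyclic system (with one sulfur) with 9 sp² atoms and 10 π electrons from ring double bonds plus a heteroatom lone pair. 10 = 4(2)+2, so the system is aromatic and both rings count as aromatic (benzothiophene).
Aromatic: A, C, D, F, G. Total: 5.

5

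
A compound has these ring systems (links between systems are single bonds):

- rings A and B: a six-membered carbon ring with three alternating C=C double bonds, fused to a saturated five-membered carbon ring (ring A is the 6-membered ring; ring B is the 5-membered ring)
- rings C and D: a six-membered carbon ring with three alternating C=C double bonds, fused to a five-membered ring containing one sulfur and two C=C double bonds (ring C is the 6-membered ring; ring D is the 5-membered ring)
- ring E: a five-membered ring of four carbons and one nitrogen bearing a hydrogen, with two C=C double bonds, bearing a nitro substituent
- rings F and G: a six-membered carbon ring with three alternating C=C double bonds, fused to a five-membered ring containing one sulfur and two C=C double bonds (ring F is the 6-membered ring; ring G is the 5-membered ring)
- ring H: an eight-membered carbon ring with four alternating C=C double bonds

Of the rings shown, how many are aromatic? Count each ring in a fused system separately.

Ring A is fully conjugated (every ring atom contributes a p orbital); 3 ring double bonds give 6 π electrons. That satisfies 4n+2 with n=1, so ring A is aromatic (benzene ring).
Ring B has three sp³ carbons, so it is not fully conjugated — not aromatic (cyclopentane ring).
Rings C and D form a fused bicyclic system (with one sulfur) with 9 sp² atoms and 10 π electrons from ring double bonds plus a heteroatom lone pair. 10 = 4(2)+2, so the system is aromatic and both rings count as aromatic (benzothiophene).
Ring E is fully conjugated (every ring atom contributes a p orbital); 2 ring double bonds (4 π electrons) plus a heteroatom lone pair (2) give 6 π electrons. That satisfies 4n+2 with n=1, so ring E is aromatic (pyrrole).
Rings F and G form a fused bicyclic system (with one sulfur) with 9 sp² atoms and 10 π electrons from ring double bonds plus a heteroatom lone pair. 10 = 4(2)+2, so the system is aromatic and both rings count as aromatic (benzothiophene).
Ring H has only sp² ring atoms; a planar conformation would have a fully conjugated π system of 8 electrons. But 8 = 4(2), which is 4n not 4n+2, so ring H is not aromatic (cyclooctatetraene) — cyclooctatetraene distorts into a non-planar tub to avoid antiaromaticity.
Aromatic: A, C, D, E, F, G. Total: 6.

6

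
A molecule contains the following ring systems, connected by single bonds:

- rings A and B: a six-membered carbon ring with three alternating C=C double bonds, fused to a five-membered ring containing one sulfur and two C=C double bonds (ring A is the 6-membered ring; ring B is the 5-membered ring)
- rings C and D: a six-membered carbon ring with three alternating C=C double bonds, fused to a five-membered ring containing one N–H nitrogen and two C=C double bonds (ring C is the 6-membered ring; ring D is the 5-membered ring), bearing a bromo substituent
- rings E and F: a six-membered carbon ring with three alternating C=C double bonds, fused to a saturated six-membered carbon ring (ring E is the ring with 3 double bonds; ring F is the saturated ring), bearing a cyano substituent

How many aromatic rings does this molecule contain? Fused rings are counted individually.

Rings A and B form a fused bicyclic system (with one sulfur) with 9 sp² atoms and 10 π electrons from ring double bonds plus a heteroatom lone pair. 10 = 4(2)+2, so the system is aromatic and both rings count as aromatic (benzothiophene).
Rings C and D form a fused bicyclic system (with one N–H) with 9 sp² atoms and 10 π electrons from ring double bonds plus a heteroatom lone pair. 10 = 4(2)+2, so the system is aromatic and both rings count as aromatic (indole).
Ring E is fully conjugated (every ring atom contributes a p orbital); 3 ring double bonds give 6 π electrons. 6 = 4(1)+2, so ring E is aromatic (benzene ring).
Ring F has four sp³ carbons, so it is not fully conjugated — not aromatic (cyclohexane ring).
Aromatic: A, B, C, D, E. Total: 5.

5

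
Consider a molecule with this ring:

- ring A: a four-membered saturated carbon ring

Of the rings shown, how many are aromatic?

0

Ring A has only sp³ atoms, so it is not fully conjugated — not aromatic (cyclobutane).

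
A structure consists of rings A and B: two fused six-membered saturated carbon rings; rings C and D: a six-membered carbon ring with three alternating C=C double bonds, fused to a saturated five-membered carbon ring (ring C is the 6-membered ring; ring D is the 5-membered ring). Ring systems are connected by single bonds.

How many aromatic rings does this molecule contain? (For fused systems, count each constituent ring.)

Ring A has only sp³ atoms, so it is not fully conjugated — not aromatic (cyclohexane ring).
Ring B has only sp³ atoms, so it is not fully conjugated — not aromatic (cyclohexane ring).
Ring C has a continuous p-orbital overlap around the ring; 3 ring double bonds give 6 π electrons. Since 6 = 4n+2 (n=1), ring C is aromatic (benzene ring).
Ring D has three sp³ carbons, so it is not fully conjugated — not aromatic (cyclopentane ring).
Aromatic: C. Total: 1.

1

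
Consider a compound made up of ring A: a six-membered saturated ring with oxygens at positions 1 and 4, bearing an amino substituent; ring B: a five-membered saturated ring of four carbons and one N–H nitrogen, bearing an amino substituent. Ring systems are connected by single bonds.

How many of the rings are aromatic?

0

Ring A has only sp³ atoms, so it is not fully conjugated — not aromatic (1,4-dioxane).
Ring B has only sp³ atoms, so it is not fully conjugated — not aromatic (pyrrolidine).
No ring is aromatic. Total: 0.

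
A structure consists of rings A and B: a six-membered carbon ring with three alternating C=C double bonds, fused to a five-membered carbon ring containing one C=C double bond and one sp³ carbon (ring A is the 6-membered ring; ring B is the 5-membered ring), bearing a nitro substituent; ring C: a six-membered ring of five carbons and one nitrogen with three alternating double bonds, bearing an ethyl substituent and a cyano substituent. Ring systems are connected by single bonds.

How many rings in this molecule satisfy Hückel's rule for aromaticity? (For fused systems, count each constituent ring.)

Ring A has a continuous p-orbital overlap around the ring; 3 ring double bonds give 6 π electrons. That satisfies 4n+2 with n=1, so ring A is aromatic (benzene ring).
Ring B has one sp³ carbon, so it is not fully conjugated — not aromatic (cyclopentene ring).
Ring C has a continuous p-orbital overlap around the ring; 3 ring double bonds give 6 π electrons. That satisfies 4n+2 with n=1, so ring C is aromatic (pyridine).
Aromatic: A, C. Total: 2.

2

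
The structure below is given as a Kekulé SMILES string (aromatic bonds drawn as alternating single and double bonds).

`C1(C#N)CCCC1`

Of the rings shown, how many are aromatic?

The SMILES encodes a five-membered saturated carbon ring.
The 5-membered ring has only sp³ atoms, so it is not fully conjugated — not aromatic (cyclopentane).

0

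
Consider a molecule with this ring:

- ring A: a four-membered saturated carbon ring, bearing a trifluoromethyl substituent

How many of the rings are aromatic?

Ring A has only sp³ atoms, so it is not fully conjugated — not aromatic (cyclobutane).

0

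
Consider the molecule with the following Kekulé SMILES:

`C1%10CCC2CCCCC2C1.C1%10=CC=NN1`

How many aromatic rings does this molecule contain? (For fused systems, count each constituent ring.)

The SMILES encodes two fused six-membered saturated carbon rings; a five-membered ring with two adjacent nitrogens (one bearing H, one in a double bond) and two double bonds.
The 6-membered ring has only sp³ atoms, so it is not fully conjugated — not aromatic (cyclohexane ring).
The second 6-membered ring has only sp³ atoms, so it is not fully conjugated — not aromatic (cyclohexane ring).
The 5-membered ring with two adjacent nitrogens (one N–H, one =N–) is planar and fully conjugated; 2 ring double bonds (4 π electrons) plus a heteroatom lone pair (2) give 6 π electrons. That satisfies 4n+2 with n=1, so it is aromatic (pyrazole).
1 of the 3 rings is aromatic. Total: 1.

1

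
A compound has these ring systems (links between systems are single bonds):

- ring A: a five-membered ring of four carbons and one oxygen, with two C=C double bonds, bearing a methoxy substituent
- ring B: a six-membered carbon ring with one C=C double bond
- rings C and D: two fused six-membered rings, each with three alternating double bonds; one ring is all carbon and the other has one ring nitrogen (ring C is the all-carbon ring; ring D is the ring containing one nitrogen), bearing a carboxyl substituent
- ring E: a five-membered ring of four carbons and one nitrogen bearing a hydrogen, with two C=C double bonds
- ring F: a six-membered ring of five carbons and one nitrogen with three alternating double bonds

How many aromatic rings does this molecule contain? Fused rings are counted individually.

5

Ring A is fully conjugated (every ring atom contributes a p orbital); 2 ring double bonds (4 π electrons) plus a heteroatom lone pair (2) give 6 π electrons. 6 = 4(1)+2, so ring A is aromatic (furan).
Ring B has four sp³ carbons, so it is not fully conjugated — not aromatic (cyclohexene).
Rings C and D form a fused bicyclic system (with one nitrogen) with 10 sp² atoms and 10 π electrons from ring double bonds. 10 = 4(2)+2, so the system is aromatic and both rings count as aromatic (quinoline).
Ring E has a continuous p-orbital overlap around the ring; 2 ring double bonds (4 π electrons) plus a heteroatom lone pair (2) give 6 π electrons. 6 = 4(1)+2, so ring E is aromatic (pyrrole).
Ring F has a continuous p-orbital overlap around the ring; 3 ring double bonds give 6 π electrons. 6 = 4(1)+2, so ring F is aromatic (pyridine).
Aromatic: A, C, D, E, F. Total: 5.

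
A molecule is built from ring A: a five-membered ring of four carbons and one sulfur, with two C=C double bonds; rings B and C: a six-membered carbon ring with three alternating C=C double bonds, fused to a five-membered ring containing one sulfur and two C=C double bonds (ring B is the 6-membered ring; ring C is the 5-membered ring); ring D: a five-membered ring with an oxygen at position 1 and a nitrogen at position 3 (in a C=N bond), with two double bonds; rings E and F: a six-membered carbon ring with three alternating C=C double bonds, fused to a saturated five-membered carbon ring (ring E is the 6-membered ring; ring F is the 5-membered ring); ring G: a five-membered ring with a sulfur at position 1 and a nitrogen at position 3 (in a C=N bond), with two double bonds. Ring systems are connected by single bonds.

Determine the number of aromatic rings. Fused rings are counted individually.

6

Ring A is planar and fully conjugated; 2 ring double bonds (4 π electrons) plus a heteroatom lone pair (2) give 6 π electrons. 6 = 4(1)+2, so ring A is aromatic (thiophene).
Rings B and C form a fused bicyclic system (with one sulfur) with 9 sp² atoms and 10 π electrons from ring double bonds plus a heteroatom lone pair. 10 = 4(2)+2, so the system is aromatic and both rings count as aromatic (benzothiophene).
Ring D has a continuous p-orbital overlap around the ring; 2 ring double bonds (4 π electrons) plus a heteroatom lone pair (2) give 6 π electrons. 6 = 4(1)+2, so ring D is aromatic (oxazole).
Ring E is fully conjugated (every ring atom contributes a p orbital); 3 ring double bonds give 6 π electrons. Since 6 = 4n+2 (n=1), ring E is aromatic (benzene ring).
Ring F has three sp³ carbons, so it is not fully conjugated — not aromatic (cyclopentane ring).
Ring G is planar and fully conjugated; 2 ring double bonds (4 π electrons) plus a heteroatom lone pair (2) give 6 π electrons. That satisfies 4n+2 with n=1, so ring G is aromatic (thiazole).
Aromatic: A, B, C, D, E, G. Total: 6.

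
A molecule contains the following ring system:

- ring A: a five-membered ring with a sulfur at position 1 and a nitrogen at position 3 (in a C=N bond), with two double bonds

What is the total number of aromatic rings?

Ring A is fully conjugated (every ring atom contributes a p orbital); 2 ring double bonds (4 π electrons) plus a heteroatom lone pair (2) give 6 π electrons. That satisfies 4n+2 with n=1, so ring A is aromatic (thiazole).

1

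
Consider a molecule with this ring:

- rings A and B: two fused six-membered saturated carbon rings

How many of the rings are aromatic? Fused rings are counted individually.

0

Ring A has only sp³ atoms, so it is not fully conjugated — not aromatic (cyclohexane ring).
Ring B has only sp³ atoms, so it is not fully conjugated — not aromatic (cyclohexane ring).
No ring is aromatic. Total: 0.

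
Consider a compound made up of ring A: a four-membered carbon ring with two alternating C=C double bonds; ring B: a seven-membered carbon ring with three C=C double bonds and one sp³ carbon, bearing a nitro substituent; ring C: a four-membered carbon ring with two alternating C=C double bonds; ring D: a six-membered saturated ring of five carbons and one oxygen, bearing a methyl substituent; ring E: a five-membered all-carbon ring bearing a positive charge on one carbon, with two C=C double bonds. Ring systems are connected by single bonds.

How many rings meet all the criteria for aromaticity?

0

Ring A has only sp² ring atoms; a planar conformation would have a fully conjugated π system of 4 electrons. But 4 = 4(1), which is 4n not 4n+2, so ring A is not aromatic (cyclobutadiene) — cyclobutadiene is antiaromatic and distorts to a rectangle.
Ring B has one sp³ carbon, so it is not fully conjugated — not aromatic (cycloheptatriene).
Ring C has only sp² ring atoms; a planar conformation would have a fully conjugated π system of 4 electrons. But 4 = 4(1), which is 4n not 4n+2, so ring C is not aromatic (cyclobutadiene) — cyclobutadiene is antiaromatic and distorts to a rectangle.
Ring D has only sp³ atoms, so it is not fully conjugated — not aromatic (tetrahydropyran).
Ring E has only sp² ring atoms; a planar conformation would have a fully conjugated π system of 4 electrons. But 4 = 4(1), which is 4n not 4n+2, so ring E is not aromatic (cyclopentadienyl cation).
No ring is aromatic. Total: 0.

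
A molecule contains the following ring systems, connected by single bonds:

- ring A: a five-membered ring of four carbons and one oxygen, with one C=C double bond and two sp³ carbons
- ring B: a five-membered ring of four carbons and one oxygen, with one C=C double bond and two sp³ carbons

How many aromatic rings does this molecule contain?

Ring A has two sp³ carbons, so it is not fully conjugated — not aromatic (2,3-dihydrofuran).
Ring B has two sp³ carbons, so it is not fully conjugated — not aromatic (2,3-dihydrofuran).
No ring is aromatic. Total: 0.

0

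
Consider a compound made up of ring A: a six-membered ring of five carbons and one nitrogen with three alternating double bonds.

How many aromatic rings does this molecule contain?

1

Ring A is planar and fully conjugated; 3 ring double bonds give 6 π electrons. Since 6 = 4n+2 (n=1), ring A is aromatic (pyridine).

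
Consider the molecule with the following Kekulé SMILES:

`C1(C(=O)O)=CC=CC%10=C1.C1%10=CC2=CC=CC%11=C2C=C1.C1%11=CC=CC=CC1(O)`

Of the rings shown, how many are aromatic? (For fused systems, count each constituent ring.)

3

The SMILES encodes a six-membered carbon ring with three alternating C=C double bonds; two fused six-membered carbon rings, each with three alternating C=C double bonds; a seven-membered carbon ring with three C=C double bonds and one sp³ carbon.
The 6-membered ring is planar and fully conjugated; 3 ring double bonds give 6 π electrons. Since 6 = 4n+2 (n=1), it is aromatic (benzene).
The fused 6/6-membered bicyclic is a single π system with 10 sp² atoms and 10 π electrons from ring double bonds. 10 = 4(2)+2, so the system is aromatic and both rings count as aromatic (naphthalene).
The 7-membered ring has one sp³ carbon, so it is not fully conjugated — not aromatic (cycloheptatriene).
3 of the 4 rings are aromatic. Total: 3.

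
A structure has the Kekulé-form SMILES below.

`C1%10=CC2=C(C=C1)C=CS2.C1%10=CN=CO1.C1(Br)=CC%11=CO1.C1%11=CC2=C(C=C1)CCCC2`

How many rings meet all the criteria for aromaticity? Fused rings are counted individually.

5

The SMILES encodes a six-membered carbon ring with three alternating C=C double bonds, fused to a five-membered ring containing one sulfur and two C=C double bonds; a five-membered ring with an oxygen at position 1 and a nitrogen at position 3 (in a C=N bond), with two double bonds; a five-membered ring of four carbons and one oxygen, with two C=C double bonds; a six-membered carbon ring with three alternating C=C double bonds, fused to a saturated six-membered carbon ring.
The fused 6/5-membered bicyclic (with one sulfur) is a single π system with 9 sp² atoms and 10 π electrons from ring double bonds plus a heteroatom lone pair. 10 = 4(2)+2, so the system is aromatic and both rings count as aromatic (benzothiophene).
The 5-membered ring with one oxygen and one =N– is fully conjugated (every ring atom contributes a p orbital); 2 ring double bonds (4 π electrons) plus a heteroatom lone pair (2) give 6 π electrons. 6 = 4(1)+2, so it is aromatic (oxazole).
The 5-membered ring with one oxygen is fully conjugated (every ring atom contributes a p orbital); 2 ring double bonds (4 π electrons) plus a heteroatom lone pair (2) give 6 π electrons. 6 = 4(1)+2, so it is aromatic (furan).
The 6-membered ring is planar and fully conjugated; 3 ring double bonds give 6 π electrons. 6 = 4(1)+2, so it is aromatic (benzene ring).
The second 6-membered ring has four sp³ carbons, so it is not fully conjugated — not aromatic (cyclohexane ring).
5 of the 6 rings are aromatic. Total: 5.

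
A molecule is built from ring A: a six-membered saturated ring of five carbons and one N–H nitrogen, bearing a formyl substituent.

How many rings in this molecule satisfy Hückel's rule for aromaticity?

Ring A has only sp³ atoms, so it is not fully conjugated — not aromatic (piperidine).

0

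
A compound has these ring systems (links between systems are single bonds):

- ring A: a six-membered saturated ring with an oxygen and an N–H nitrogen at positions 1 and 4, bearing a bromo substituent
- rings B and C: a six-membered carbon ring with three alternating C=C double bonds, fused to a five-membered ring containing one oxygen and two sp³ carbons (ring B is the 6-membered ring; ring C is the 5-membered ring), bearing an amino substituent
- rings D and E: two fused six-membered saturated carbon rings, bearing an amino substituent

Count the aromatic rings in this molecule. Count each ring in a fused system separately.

Ring A has only sp³ atoms, so it is not fully conjugated — not aromatic (morpholine).
Ring B is fully conjugated (every ring atom contributes a p orbital); 3 ring double bonds give 6 π electrons. Since 6 = 4n+2 (n=1), ring B is aromatic (benzene ring).
Ring C has two sp³ carbons, so it is not fully conjugated — not aromatic (oxolane ring).
Ring D has only sp³ atoms, so it is not fully conjugated — not aromatic (cyclohexane ring).
Ring E has only sp³ atoms, so it is not fully conjugated — not aromatic (cyclohexane ring).
Aromatic: B. Total: 1.

1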